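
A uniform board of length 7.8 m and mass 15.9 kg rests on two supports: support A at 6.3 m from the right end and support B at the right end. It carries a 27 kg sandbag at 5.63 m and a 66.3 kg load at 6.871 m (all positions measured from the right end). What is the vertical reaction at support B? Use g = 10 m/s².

Choose support A as the axis so its reaction then has zero moment arm.
Beam weight: 15.9 × 10 = 159 N down at 3.9 m → arm 2.4 m, τ = 159 × 2.4 = 381.6 N·m clockwise.
Sandbag: 27 × 10 = 270 N down at 5.63 m → arm 0.67 m, τ = 270 × 0.67 = 180.9 N·m clockwise.
Load: 66.3 × 10 = 663 N down at 6.871 m → arm 0.571 m, τ = 663 × 0.571 = 378.6 N·m counterclockwise.
Net load moment about support A = 183.9 N·m clockwise.
Reaction R at support B is upward at 0 m, arm 6.3 m → moment R × 6.3 counterclockwise.
For rotational equilibrium, R × 6.3 = 183.9, so R = 29.2 N.

R_B ≈ 29.2 N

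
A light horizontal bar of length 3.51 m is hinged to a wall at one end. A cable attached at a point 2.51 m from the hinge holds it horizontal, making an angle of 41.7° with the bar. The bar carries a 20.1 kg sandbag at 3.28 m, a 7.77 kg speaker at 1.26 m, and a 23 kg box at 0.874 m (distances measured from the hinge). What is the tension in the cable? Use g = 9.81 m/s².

T ≈ 563 N

Take moments about the hinge.
Sandbag: 20.1 × 9.81 = 197.2 N down at 3.28 m → arm 3.28 m, τ = 197.2 × 3.28 = 646.8 N·m clockwise.
Speaker: 7.77 × 9.81 = 76.22 N down at 1.26 m → arm 1.26 m, τ = 76.22 × 1.26 = 96.04 N·m clockwise.
Box: 23 × 9.81 = 225.6 N down at 0.874 m → arm 0.874 m, τ = 225.6 × 0.874 = 197.2 N·m clockwise.
Total clockwise load moment = 940 N·m.
The cable tension T acts at 2.51 m; only its component perpendicular to the bar, T sinθ, produces torque. sin 41.7° = 0.6652.
Balancing moments: T × 2.51 × 0.6652 = 940, giving T = 940 / 1.67 = 563 N.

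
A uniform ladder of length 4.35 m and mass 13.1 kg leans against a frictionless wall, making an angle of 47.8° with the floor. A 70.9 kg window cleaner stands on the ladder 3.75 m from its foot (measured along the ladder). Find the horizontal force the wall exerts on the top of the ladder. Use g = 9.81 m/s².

N_wall ≈ 602 N

Take moments about the foot of the ladder.
Ladder weight 13.1×9.81 = 128.5 N acts at 2.175 m along the ladder; its horizontal arm is 2.175·cos47.8° = 1.461 m → τ = 187.7 N·m clockwise.
Window cleaner: 70.9×9.81 = 695.5 N at 3.75 m → arm 2.519 m → τ = 1752 N·m clockwise.
Wall normal N acts horizontally at the top; its moment arm is the height L sinθ = 4.35·sin47.8° = 3.222 m, counterclockwise.
Setting net torque to zero: N × 3.222 = 1940 → N = 602 N.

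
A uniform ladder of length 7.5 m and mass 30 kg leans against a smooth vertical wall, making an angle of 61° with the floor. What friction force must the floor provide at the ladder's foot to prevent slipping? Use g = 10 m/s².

f ≈ 83.1 N

Taking torques about the foot of the ladder:
Ladder weight 30×10 = 300 N acts at 3.75 m along the ladder; its horizontal arm is 3.75·cos61° = 1.818 m → τ = 545.4 N·m clockwise.
Wall normal N acts horizontally at the top; its moment arm is the height L sinθ = 7.5·sin61° = 6.56 m, counterclockwise.
Balancing moments: N × 6.56 = 545.4, giving N = 83.1 N.
ΣFx = 0: friction at the foot balances the wall's push, so f = N_wall = 83.1 N.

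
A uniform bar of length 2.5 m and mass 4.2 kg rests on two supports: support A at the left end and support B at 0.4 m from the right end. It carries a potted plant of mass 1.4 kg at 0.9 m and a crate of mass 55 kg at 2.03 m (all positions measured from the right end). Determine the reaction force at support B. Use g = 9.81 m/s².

Taking torques about support A:
Beam weight: 4.2 × 9.81 = 41.2 N down at 1.25 m → arm 1.25 m, τ = 41.2 × 1.25 = 51.5 N·m clockwise.
Potted plant: 1.4 × 9.81 = 13.73 N down at 0.9 m → arm 1.6 m, τ = 13.73 × 1.6 = 21.97 N·m clockwise.
Crate: 55 × 9.81 = 539.6 N down at 2.03 m → arm 0.47 m, τ = 539.6 × 0.47 = 253.6 N·m clockwise.
Net load moment about support A = 327.1 N·m clockwise.
Reaction R at support B is upward at 0.4 m, arm 2.1 m → moment R × 2.1 counterclockwise.
For rotational equilibrium, R × 2.1 = 327.1, so R = 156 N.

R_B ≈ 156 N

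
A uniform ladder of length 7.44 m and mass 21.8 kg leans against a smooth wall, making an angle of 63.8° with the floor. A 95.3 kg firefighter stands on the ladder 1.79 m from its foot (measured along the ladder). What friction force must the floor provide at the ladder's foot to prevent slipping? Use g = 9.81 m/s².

f ≈ 163 N

Taking torques about the foot of the ladder:
Ladder weight 21.8×9.81 = 213.9 N acts at 3.72 m along the ladder; its horizontal arm is 3.72·cos63.8° = 1.642 m → τ = 351.2 N·m clockwise.
Firefighter: 95.3×9.81 = 934.9 N at 1.79 m → arm 0.7903 m → τ = 738.9 N·m clockwise.
Wall normal N acts horizontally at the top; its moment arm is the height L sinθ = 7.44·sin63.8° = 6.676 m, counterclockwise.
Στ = 0 ⇒ N × 6.676 = 1090 ⇒ N = 163 N.
ΣFx = 0: friction at the foot balances the wall's push, so f = N_wall = 163 N.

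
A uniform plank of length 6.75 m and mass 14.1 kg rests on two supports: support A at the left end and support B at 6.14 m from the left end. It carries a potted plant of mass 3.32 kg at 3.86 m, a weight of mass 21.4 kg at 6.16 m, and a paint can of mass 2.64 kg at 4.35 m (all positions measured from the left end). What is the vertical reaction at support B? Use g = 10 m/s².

R_B ≈ 332 N

About support A:
Beam weight: 14.1 × 10 = 141 N down at 3.375 m → arm 3.375 m, τ = 141 × 3.375 = 475.9 N·m clockwise.
Potted plant: 3.32 × 10 = 33.2 N down at 3.86 m → arm 3.86 m, τ = 33.2 × 3.86 = 128.2 N·m clockwise.
Weight: 21.4 × 10 = 214 N down at 6.16 m → arm 6.16 m, τ = 214 × 6.16 = 1318 N·m clockwise.
Paint can: 2.64 × 10 = 26.4 N down at 4.35 m → arm 4.35 m, τ = 26.4 × 4.35 = 114.8 N·m clockwise.
Net load moment about support A = 2037 N·m clockwise.
Reaction R at support B is upward at 6.14 m, arm 6.14 m → moment R × 6.14 counterclockwise.
Στ = 0 ⇒ R × 6.14 = 2037 ⇒ R = 332 N.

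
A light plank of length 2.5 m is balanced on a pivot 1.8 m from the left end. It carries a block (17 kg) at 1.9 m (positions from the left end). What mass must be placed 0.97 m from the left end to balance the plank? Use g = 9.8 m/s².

m ≈ 2.05 kg

Take moments about the pivot (at 1.8 m from the left end).
Block: 17 × 9.8 = 166.6 N down at 1.9 m → arm 0.1 m, τ = 166.6 × 0.1 = 16.66 N·m clockwise.
Net moment of known loads = 16.66 N·m clockwise.
An unknown mass m at 0.97 m has arm 0.83 m; its moment is m·g·0.83 counterclockwise.
Setting net torque to zero: m × 9.8 × 0.83 = 16.66 → m = 16.66 / (9.8 × 0.83) = 2.05 kg.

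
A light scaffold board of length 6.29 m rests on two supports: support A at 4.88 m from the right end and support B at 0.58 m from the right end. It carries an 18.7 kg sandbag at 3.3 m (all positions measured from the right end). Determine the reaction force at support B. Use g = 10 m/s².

R_B ≈ 68.7 N

About support A:
Sandbag: 18.7 × 10 = 187 N down at 3.3 m → arm 1.58 m, τ = 187 × 1.58 = 295.5 N·m clockwise.
Net load moment about support A = 295.5 N·m clockwise.
Reaction R at support B is upward at 0.58 m, arm 4.3 m → moment R × 4.3 counterclockwise.
Setting net torque to zero: R × 4.3 = 295.5 → R = 68.7 N.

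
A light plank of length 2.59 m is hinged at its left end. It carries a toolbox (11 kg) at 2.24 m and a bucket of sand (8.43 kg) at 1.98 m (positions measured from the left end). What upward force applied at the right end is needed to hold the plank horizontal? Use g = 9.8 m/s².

Choose the left end as the axis so the unknown pivot reaction has zero arm there.
Toolbox: 11 × 9.8 = 107.8 N down at 2.24 m → arm 2.24 m, τ = 107.8 × 2.24 = 241.5 N·m clockwise.
Bucket of sand: 8.43 × 9.8 = 82.61 N down at 1.98 m → arm 1.98 m, τ = 82.61 × 1.98 = 163.6 N·m clockwise.
Net moment of the loads = 405.1 N·m clockwise.
The upward force F acts at the right end, arm 2.59 m, giving F × 2.59 counterclockwise.
Setting net torque to zero: F × 2.59 = 405.1 → F = 405.1 / 2.59 = 156 N.

F ≈ 156 N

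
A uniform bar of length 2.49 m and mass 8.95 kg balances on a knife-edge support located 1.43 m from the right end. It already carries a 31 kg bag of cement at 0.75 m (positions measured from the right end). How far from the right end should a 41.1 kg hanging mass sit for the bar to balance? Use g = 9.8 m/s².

About the knife-edge support (at 1.43 m from the right end):
Beam weight: 8.95 × 9.8 = 87.71 N down at 1.245 m → arm 0.185 m, τ = 87.71 × 0.185 = 16.23 N·m clockwise.
Bag of cement: 31 × 9.8 = 303.8 N down at 0.75 m → arm 0.68 m, τ = 303.8 × 0.68 = 206.6 N·m clockwise.
Net moment of existing loads = 222.8 N·m clockwise.
The hanging mass weighs 41.1 × 9.8 = 402.8 N and must supply an equal counterclockwise moment, so its lever arm about the knife-edge support is 222.8 / 402.8 = 0.553 m.
That puts it at 1.43 + 0.553 = 1.98 m from the right end.

x ≈ 1.98 m from the right end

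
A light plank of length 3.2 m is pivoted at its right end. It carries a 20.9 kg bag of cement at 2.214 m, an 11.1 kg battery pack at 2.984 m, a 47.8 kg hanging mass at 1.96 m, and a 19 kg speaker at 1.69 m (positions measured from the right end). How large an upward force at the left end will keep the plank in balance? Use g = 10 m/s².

Taking torques about the right end:
Bag of cement: 20.9 × 10 = 209 N down at 2.214 m → arm 2.214 m, τ = 209 × 2.214 = 462.7 N·m counterclockwise.
Battery pack: 11.1 × 10 = 111 N down at 2.984 m → arm 2.984 m, τ = 111 × 2.984 = 331.2 N·m counterclockwise.
Hanging mass: 47.8 × 10 = 478 N down at 1.96 m → arm 1.96 m, τ = 478 × 1.96 = 936.9 N·m counterclockwise.
Speaker: 19 × 10 = 190 N down at 1.69 m → arm 1.69 m, τ = 190 × 1.69 = 321.1 N·m counterclockwise.
Net moment of the loads = 2052 N·m counterclockwise.
The upward force F acts at the left end, arm 3.2 m, giving F × 3.2 clockwise.
For rotational equilibrium, F × 3.2 = 2052, so F = 2052 / 3.2 = 641 N.

F ≈ 641 N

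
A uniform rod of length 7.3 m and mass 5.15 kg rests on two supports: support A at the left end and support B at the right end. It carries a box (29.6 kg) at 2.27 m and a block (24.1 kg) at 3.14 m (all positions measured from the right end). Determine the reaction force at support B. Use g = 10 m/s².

About support A:
Beam weight: 5.15 × 10 = 51.5 N down at 3.65 m → arm 3.65 m, τ = 51.5 × 3.65 = 188 N·m clockwise.
Box: 29.6 × 10 = 296 N down at 2.27 m → arm 5.03 m, τ = 296 × 5.03 = 1489 N·m clockwise.
Block: 24.1 × 10 = 241 N down at 3.14 m → arm 4.16 m, τ = 241 × 4.16 = 1003 N·m clockwise.
Net load moment about support A = 2680 N·m clockwise.
Reaction R at support B is upward at 0 m, arm 7.3 m → moment R × 7.3 counterclockwise.
Στ = 0 ⇒ R × 7.3 = 2680 ⇒ R = 367 N.

R_B ≈ 367 N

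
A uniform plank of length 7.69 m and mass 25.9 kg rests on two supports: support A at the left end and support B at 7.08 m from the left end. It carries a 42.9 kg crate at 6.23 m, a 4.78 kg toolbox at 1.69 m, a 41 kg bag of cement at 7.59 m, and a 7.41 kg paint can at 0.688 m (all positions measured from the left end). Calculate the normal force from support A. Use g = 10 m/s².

R_A ≈ 244 N

About support B:
Beam weight: 25.9 × 10 = 259 N down at 3.845 m → arm 3.235 m, τ = 259 × 3.235 = 837.9 N·m counterclockwise.
Crate: 42.9 × 10 = 429 N down at 6.23 m → arm 0.85 m, τ = 429 × 0.85 = 364.6 N·m counterclockwise.
Toolbox: 4.78 × 10 = 47.8 N down at 1.69 m → arm 5.39 m, τ = 47.8 × 5.39 = 257.6 N·m counterclockwise.
Bag of cement: 41 × 10 = 410 N down at 7.59 m → arm 0.51 m, τ = 410 × 0.51 = 209.1 N·m clockwise.
Paint can: 7.41 × 10 = 74.1 N down at 0.688 m → arm 6.392 m, τ = 74.1 × 6.392 = 473.6 N·m counterclockwise.
Net load moment about support B = 1725 N·m counterclockwise.
Reaction R at support A is upward at 0 m, arm 7.08 m → moment R × 7.08 clockwise.
Setting net torque to zero: R × 7.08 = 1725 → R = 244 N.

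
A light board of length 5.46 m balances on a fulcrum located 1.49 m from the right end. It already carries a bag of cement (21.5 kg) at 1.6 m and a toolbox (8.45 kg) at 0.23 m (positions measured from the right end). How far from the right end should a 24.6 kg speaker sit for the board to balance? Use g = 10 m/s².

Choose the fulcrum (at 1.49 m from the right end) as the axis so the support reaction has zero arm there.
Bag of cement: 21.5 × 10 = 215 N down at 1.6 m → arm 0.11 m, τ = 215 × 0.11 = 23.65 N·m counterclockwise.
Toolbox: 8.45 × 10 = 84.5 N down at 0.23 m → arm 1.26 m, τ = 84.5 × 1.26 = 106.5 N·m clockwise.
Net moment of existing loads = 82.85 N·m clockwise.
The speaker weighs 24.6 × 10 = 246 N and must supply an equal counterclockwise moment, so its lever arm about the fulcrum is 82.85 / 246 = 0.337 m.
That puts it at 1.49 + 0.337 = 1.83 m from the right end.

x ≈ 1.83 m from the right end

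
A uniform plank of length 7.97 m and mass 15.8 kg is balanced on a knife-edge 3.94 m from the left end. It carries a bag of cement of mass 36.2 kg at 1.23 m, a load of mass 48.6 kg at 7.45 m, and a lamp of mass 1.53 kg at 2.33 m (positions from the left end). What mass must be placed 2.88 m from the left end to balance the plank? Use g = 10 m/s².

Take moments about the knife-edge (at 3.94 m from the left end).
Beam weight: 15.8 × 10 = 158 N down at 3.985 m → arm 0.045 m, τ = 158 × 0.045 = 7.11 N·m clockwise.
Bag of cement: 36.2 × 10 = 362 N down at 1.23 m → arm 2.71 m, τ = 362 × 2.71 = 981 N·m counterclockwise.
Load: 48.6 × 10 = 486 N down at 7.45 m → arm 3.51 m, τ = 486 × 3.51 = 1706 N·m clockwise.
Lamp: 1.53 × 10 = 15.3 N down at 2.33 m → arm 1.61 m, τ = 15.3 × 1.61 = 24.63 N·m counterclockwise.
Net moment of known loads = 707.5 N·m clockwise.
An unknown mass m at 2.88 m has arm 1.06 m; its moment is m·g·1.06 counterclockwise.
Setting net torque to zero: m × 10 × 1.06 = 707.5 → m = 707.5 / (10 × 1.06) = 66.7 kg.

m ≈ 66.7 kg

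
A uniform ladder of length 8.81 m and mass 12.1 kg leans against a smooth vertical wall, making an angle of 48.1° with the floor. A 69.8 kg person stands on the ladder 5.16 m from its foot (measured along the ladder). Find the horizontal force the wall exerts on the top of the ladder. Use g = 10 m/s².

Take moments about the foot of the ladder.
Ladder weight 12.1×10 = 121 N acts at 4.405 m along the ladder; its horizontal arm is 4.405·cos48.1° = 2.942 m → τ = 356 N·m clockwise.
Person: 69.8×10 = 698 N at 5.16 m → arm 3.446 m → τ = 2405 N·m clockwise.
Wall normal N acts horizontally at the top; its moment arm is the height L sinθ = 8.81·sin48.1° = 6.557 m, counterclockwise.
For rotational equilibrium, N × 6.557 = 2761, so N = 421 N.

N_wall ≈ 421 N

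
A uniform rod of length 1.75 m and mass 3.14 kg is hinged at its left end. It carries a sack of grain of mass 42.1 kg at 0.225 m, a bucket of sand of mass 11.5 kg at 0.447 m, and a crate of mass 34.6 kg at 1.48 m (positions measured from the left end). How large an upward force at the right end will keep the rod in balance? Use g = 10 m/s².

Sum moments about the left end (the unknown pivot reaction has zero arm there).
Beam weight: 3.14 × 10 = 31.4 N down at 0.875 m → arm 0.875 m, τ = 31.4 × 0.875 = 27.47 N·m clockwise.
Sack of grain: 42.1 × 10 = 421 N down at 0.225 m → arm 0.225 m, τ = 421 × 0.225 = 94.73 N·m clockwise.
Bucket of sand: 11.5 × 10 = 115 N down at 0.447 m → arm 0.447 m, τ = 115 × 0.447 = 51.41 N·m clockwise.
Crate: 34.6 × 10 = 346 N down at 1.48 m → arm 1.48 m, τ = 346 × 1.48 = 512.1 N·m clockwise.
Net moment of the loads = 685.7 N·m clockwise.
The upward force F acts at the right end, arm 1.75 m, giving F × 1.75 counterclockwise.
Στ = 0 ⇒ F × 1.75 = 685.7 ⇒ F = 685.7 / 1.75 = 392 N.

F ≈ 392 N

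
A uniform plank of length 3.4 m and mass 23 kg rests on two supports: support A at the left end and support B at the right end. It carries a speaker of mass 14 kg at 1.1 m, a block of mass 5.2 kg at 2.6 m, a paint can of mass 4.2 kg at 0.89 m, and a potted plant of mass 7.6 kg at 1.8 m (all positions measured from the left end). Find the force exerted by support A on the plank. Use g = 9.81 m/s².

About support B:
Beam weight: 23 × 9.81 = 225.6 N down at 1.7 m → arm 1.7 m, τ = 225.6 × 1.7 = 383.5 N·m counterclockwise.
Speaker: 14 × 9.81 = 137.3 N down at 1.1 m → arm 2.3 m, τ = 137.3 × 2.3 = 315.8 N·m counterclockwise.
Block: 5.2 × 9.81 = 51.01 N down at 2.6 m → arm 0.8 m, τ = 51.01 × 0.8 = 40.81 N·m counterclockwise.
Paint can: 4.2 × 9.81 = 41.2 N down at 0.89 m → arm 2.51 m, τ = 41.2 × 2.51 = 103.4 N·m counterclockwise.
Potted plant: 7.6 × 9.81 = 74.56 N down at 1.8 m → arm 1.6 m, τ = 74.56 × 1.6 = 119.3 N·m counterclockwise.
Net load moment about support B = 962.8 N·m counterclockwise.
Reaction R at support A is upward at 0 m, arm 3.4 m → moment R × 3.4 clockwise.
For rotational equilibrium, R × 3.4 = 962.8, so R = 283 N.

R_A ≈ 283 N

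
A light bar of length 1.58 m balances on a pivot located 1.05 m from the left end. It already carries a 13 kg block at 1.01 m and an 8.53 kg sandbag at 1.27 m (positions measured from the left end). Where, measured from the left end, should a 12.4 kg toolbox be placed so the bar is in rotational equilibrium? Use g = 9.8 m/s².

x ≈ 0.941 m from the left end

About the pivot (at 1.05 m from the left end):
Block: 13 × 9.8 = 127.4 N down at 1.01 m → arm 0.04 m, τ = 127.4 × 0.04 = 5.096 N·m counterclockwise.
Sandbag: 8.53 × 9.8 = 83.59 N down at 1.27 m → arm 0.22 m, τ = 83.59 × 0.22 = 18.39 N·m clockwise.
Net moment of existing loads = 13.29 N·m clockwise.
The toolbox weighs 12.4 × 9.8 = 121.5 N and must supply an equal counterclockwise moment, so its lever arm about the pivot is 13.29 / 121.5 = 0.109 m.
That puts it at 1.05 − 0.109 = 0.941 m from the left end.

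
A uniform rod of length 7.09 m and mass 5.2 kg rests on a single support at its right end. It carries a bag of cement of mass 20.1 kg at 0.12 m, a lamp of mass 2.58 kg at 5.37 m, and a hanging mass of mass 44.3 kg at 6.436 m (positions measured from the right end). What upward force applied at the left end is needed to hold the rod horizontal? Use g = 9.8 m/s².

Taking torques about the right end:
Beam weight: 5.2 × 9.8 = 50.96 N down at 3.545 m → arm 3.545 m, τ = 50.96 × 3.545 = 180.7 N·m counterclockwise.
Bag of cement: 20.1 × 9.8 = 197 N down at 0.12 m → arm 0.12 m, τ = 197 × 0.12 = 23.64 N·m counterclockwise.
Lamp: 2.58 × 9.8 = 25.28 N down at 5.37 m → arm 5.37 m, τ = 25.28 × 5.37 = 135.8 N·m counterclockwise.
Hanging mass: 44.3 × 9.8 = 434.1 N down at 6.436 m → arm 6.436 m, τ = 434.1 × 6.436 = 2794 N·m counterclockwise.
Net moment of the loads = 3134 N·m counterclockwise.
The upward force F acts at the left end, arm 7.09 m, giving F × 7.09 clockwise.
For rotational equilibrium, F × 7.09 = 3134, so F = 3134 / 7.09 = 442 N.

F ≈ 442 N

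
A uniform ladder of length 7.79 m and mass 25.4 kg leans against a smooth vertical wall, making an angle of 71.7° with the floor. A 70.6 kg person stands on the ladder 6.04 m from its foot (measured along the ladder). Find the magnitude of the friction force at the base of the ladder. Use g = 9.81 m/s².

f ≈ 219 N

Choose the foot of the ladder as the axis so the floor normal and friction both act there and drop out.
Ladder weight 25.4×9.81 = 249.2 N acts at 3.895 m along the ladder; its horizontal arm is 3.895·cos71.7° = 1.223 m → τ = 304.8 N·m clockwise.
Person: 70.6×9.81 = 692.6 N at 6.04 m → arm 1.897 m → τ = 1314 N·m clockwise.
Wall normal N acts horizontally at the top; its moment arm is the height L sinθ = 7.79·sin71.7° = 7.396 m, counterclockwise.
Setting net torque to zero: N × 7.396 = 1619 → N = 219 N.
ΣFx = 0: friction at the foot balances the wall's push, so f = N_wall = 219 N.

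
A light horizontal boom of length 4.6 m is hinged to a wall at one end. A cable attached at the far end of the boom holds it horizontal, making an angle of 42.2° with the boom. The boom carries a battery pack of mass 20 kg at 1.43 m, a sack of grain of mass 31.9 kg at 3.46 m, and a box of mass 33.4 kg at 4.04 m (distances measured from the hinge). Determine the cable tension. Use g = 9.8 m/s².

T ≈ 869 N

Choose the hinge as the axis so the unknown hinge reaction has zero arm there.
Battery pack: 20 × 9.8 = 196 N down at 1.43 m → arm 1.43 m, τ = 196 × 1.43 = 280.3 N·m clockwise.
Sack of grain: 31.9 × 9.8 = 312.6 N down at 3.46 m → arm 3.46 m, τ = 312.6 × 3.46 = 1082 N·m clockwise.
Box: 33.4 × 9.8 = 327.3 N down at 4.04 m → arm 4.04 m, τ = 327.3 × 4.04 = 1322 N·m clockwise.
Total clockwise load moment = 2684 N·m.
The cable tension T acts at 4.6 m; only its component perpendicular to the boom, T sinθ, produces torque. sin 42.2° = 0.6717.
Balancing moments: T × 4.6 × 0.6717 = 2684, giving T = 2684 / 3.09 = 869 N.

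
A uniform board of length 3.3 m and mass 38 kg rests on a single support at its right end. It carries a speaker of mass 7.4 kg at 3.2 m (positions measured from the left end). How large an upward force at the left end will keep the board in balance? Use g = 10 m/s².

Sum moments about the right end (the unknown pivot reaction has zero arm there).
Beam weight: 38 × 10 = 380 N down at 1.65 m → arm 1.65 m, τ = 380 × 1.65 = 627 N·m counterclockwise.
Speaker: 7.4 × 10 = 74 N down at 3.2 m → arm 0.1 m, τ = 74 × 0.1 = 7.4 N·m counterclockwise.
Net moment of the loads = 634.4 N·m counterclockwise.
The upward force F acts at the left end, arm 3.3 m, giving F × 3.3 clockwise.
For rotational equilibrium, F × 3.3 = 634.4, so F = 634.4 / 3.3 = 192 N.

F ≈ 192 N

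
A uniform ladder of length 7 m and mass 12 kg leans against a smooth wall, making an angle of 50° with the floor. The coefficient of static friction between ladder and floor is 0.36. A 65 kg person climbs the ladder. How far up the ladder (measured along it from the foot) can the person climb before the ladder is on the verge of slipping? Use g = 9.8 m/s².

d ≈ 2.91 m

Taking torques about the foot of the ladder:
Ladder weight 12×9.8 = 117.6 N acts at 3.5 m along the ladder; its horizontal arm is 3.5·cos50° = 2.25 m → τ = 264.6 N·m clockwise.
Person weight 65×9.8 = 637 N at distance d → arm d·cos50° → τ = 637·d·0.6428 clockwise.
Wall normal N at the top has arm L sinθ = 5.362 m counterclockwise, so Στ = 0 gives N·5.362 = 264.6 + 409.5·d.
ΣFy = 0 ⇒ N_floor = 754.6 N, so the maximum friction is μ_s·N_floor = 0.36×754.6 = 271.7 N. ΣFx = 0 ⇒ N_wall = f, so at the slipping point N = 271.7 N.
Substituting: 271.7×5.362 = 264.6 + 409.5·d ⇒ d = (1457 − 264.6) / 409.5 = 2.91 m.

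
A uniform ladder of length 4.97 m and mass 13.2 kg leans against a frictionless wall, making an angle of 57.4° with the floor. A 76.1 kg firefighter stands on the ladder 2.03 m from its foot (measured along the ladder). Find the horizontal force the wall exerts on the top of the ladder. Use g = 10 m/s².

Choose the foot of the ladder as the axis so the floor normal and friction both act there and drop out.
Ladder weight 13.2×10 = 132 N acts at 2.485 m along the ladder; its horizontal arm is 2.485·cos57.4° = 1.339 m → τ = 176.7 N·m clockwise.
Firefighter: 76.1×10 = 761 N at 2.03 m → arm 1.094 m → τ = 832.5 N·m clockwise.
Wall normal N acts horizontally at the top; its moment arm is the height L sinθ = 4.97·sin57.4° = 4.187 m, counterclockwise.
Στ = 0 ⇒ N × 4.187 = 1009 ⇒ N = 241 N.

N_wall ≈ 241 N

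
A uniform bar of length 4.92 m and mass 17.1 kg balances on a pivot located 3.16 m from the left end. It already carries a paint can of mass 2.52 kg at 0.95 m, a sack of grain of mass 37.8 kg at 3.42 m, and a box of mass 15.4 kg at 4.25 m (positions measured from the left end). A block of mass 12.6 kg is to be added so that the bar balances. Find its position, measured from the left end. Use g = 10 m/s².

x ≈ 2.44 m from the left end

Taking torques about the pivot (at 3.16 m from the left end):
Beam weight: 17.1 × 10 = 171 N down at 2.46 m → arm 0.7 m, τ = 171 × 0.7 = 119.7 N·m counterclockwise.
Paint can: 2.52 × 10 = 25.2 N down at 0.95 m → arm 2.21 m, τ = 25.2 × 2.21 = 55.69 N·m counterclockwise.
Sack of grain: 37.8 × 10 = 378 N down at 3.42 m → arm 0.26 m, τ = 378 × 0.26 = 98.28 N·m clockwise.
Box: 15.4 × 10 = 154 N down at 4.25 m → arm 1.09 m, τ = 154 × 1.09 = 167.9 N·m clockwise.
Net moment of existing loads = 90.79 N·m clockwise.
The block weighs 12.6 × 10 = 126 N and must supply an equal counterclockwise moment, so its lever arm about the pivot is 90.79 / 126 = 0.721 m.
That puts it at 3.16 − 0.721 = 2.44 m from the left end.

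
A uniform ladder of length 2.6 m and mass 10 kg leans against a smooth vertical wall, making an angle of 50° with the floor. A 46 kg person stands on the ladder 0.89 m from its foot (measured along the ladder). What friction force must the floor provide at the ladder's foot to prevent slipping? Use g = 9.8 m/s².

Taking torques about the foot of the ladder:
Ladder weight 10×9.8 = 98 N acts at 1.3 m along the ladder; its horizontal arm is 1.3·cos50° = 0.8356 m → τ = 81.89 N·m clockwise.
Person: 46×9.8 = 450.8 N at 0.89 m → arm 0.5721 m → τ = 257.9 N·m clockwise.
Wall normal N acts horizontally at the top; its moment arm is the height L sinθ = 2.6·sin50° = 1.992 m, counterclockwise.
For rotational equilibrium, N × 1.992 = 339.8, so N = 171 N.
ΣFx = 0: friction at the foot balances the wall's push, so f = N_wall = 171 N.

f ≈ 171 N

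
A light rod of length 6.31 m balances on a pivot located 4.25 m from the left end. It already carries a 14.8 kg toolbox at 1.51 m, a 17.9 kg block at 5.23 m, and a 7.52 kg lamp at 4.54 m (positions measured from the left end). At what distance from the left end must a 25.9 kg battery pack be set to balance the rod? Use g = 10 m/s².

x ≈ 5.05 m from the left end

Choose the pivot (at 4.25 m from the left end) as the axis so the support reaction has zero arm there.
Toolbox: 14.8 × 10 = 148 N down at 1.51 m → arm 2.74 m, τ = 148 × 2.74 = 405.5 N·m counterclockwise.
Block: 17.9 × 10 = 179 N down at 5.23 m → arm 0.98 m, τ = 179 × 0.98 = 175.4 N·m clockwise.
Lamp: 7.52 × 10 = 75.2 N down at 4.54 m → arm 0.29 m, τ = 75.2 × 0.29 = 21.81 N·m clockwise.
Net moment of existing loads = 208.3 N·m counterclockwise.
The battery pack weighs 25.9 × 10 = 259 N and must supply an equal clockwise moment, so its lever arm about the pivot is 208.3 / 259 = 0.804 m.
That puts it at 4.25 + 0.804 = 5.05 m from the left end.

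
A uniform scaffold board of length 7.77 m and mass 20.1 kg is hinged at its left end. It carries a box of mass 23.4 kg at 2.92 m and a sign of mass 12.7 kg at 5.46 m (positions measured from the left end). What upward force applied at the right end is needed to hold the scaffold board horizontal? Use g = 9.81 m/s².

Take moments about the left end.
Beam weight: 20.1 × 9.81 = 197.2 N down at 3.885 m → arm 3.885 m, τ = 197.2 × 3.885 = 766.1 N·m clockwise.
Box: 23.4 × 9.81 = 229.6 N down at 2.92 m → arm 2.92 m, τ = 229.6 × 2.92 = 670.4 N·m clockwise.
Sign: 12.7 × 9.81 = 124.6 N down at 5.46 m → arm 5.46 m, τ = 124.6 × 5.46 = 680.3 N·m clockwise.
Net moment of the loads = 2117 N·m clockwise.
The upward force F acts at the right end, arm 7.77 m, giving F × 7.77 counterclockwise.
Balancing moments: F × 7.77 = 2117, giving F = 2117 / 7.77 = 272 N.

F ≈ 272 N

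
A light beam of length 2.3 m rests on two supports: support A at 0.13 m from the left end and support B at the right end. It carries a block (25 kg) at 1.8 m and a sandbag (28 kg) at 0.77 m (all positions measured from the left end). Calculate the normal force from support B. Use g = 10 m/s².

R_B ≈ 275 N

Taking torques about support A:
Block: 25 × 10 = 250 N down at 1.8 m → arm 1.67 m, τ = 250 × 1.67 = 417.5 N·m clockwise.
Sandbag: 28 × 10 = 280 N down at 0.77 m → arm 0.64 m, τ = 280 × 0.64 = 179.2 N·m clockwise.
Net load moment about support A = 596.7 N·m clockwise.
Reaction R at support B is upward at 2.3 m, arm 2.17 m → moment R × 2.17 counterclockwise.
For rotational equilibrium, R × 2.17 = 596.7, so R = 275 N.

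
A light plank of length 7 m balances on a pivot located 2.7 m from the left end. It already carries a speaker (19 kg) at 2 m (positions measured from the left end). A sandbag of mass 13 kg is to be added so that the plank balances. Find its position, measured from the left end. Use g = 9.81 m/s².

x ≈ 3.72 m from the left end

Taking torques about the pivot (at 2.7 m from the left end):
Speaker: 19 × 9.81 = 186.4 N down at 2 m → arm 0.7 m, τ = 186.4 × 0.7 = 130.5 N·m counterclockwise.
Net moment of existing loads = 130.5 N·m counterclockwise.
The sandbag weighs 13 × 9.81 = 127.5 N and must supply an equal clockwise moment, so its lever arm about the pivot is 130.5 / 127.5 = 1.02 m.
That puts it at 2.7 + 1.02 = 3.72 m from the left end.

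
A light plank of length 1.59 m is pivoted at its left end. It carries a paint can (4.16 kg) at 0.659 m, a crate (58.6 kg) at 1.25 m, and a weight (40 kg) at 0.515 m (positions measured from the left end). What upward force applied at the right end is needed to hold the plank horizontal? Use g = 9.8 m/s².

F ≈ 595 N

Take moments about the left end.
Paint can: 4.16 × 9.8 = 40.77 N down at 0.659 m → arm 0.659 m, τ = 40.77 × 0.659 = 26.87 N·m clockwise.
Crate: 58.6 × 9.8 = 574.3 N down at 1.25 m → arm 1.25 m, τ = 574.3 × 1.25 = 717.9 N·m clockwise.
Weight: 40 × 9.8 = 392 N down at 0.515 m → arm 0.515 m, τ = 392 × 0.515 = 201.9 N·m clockwise.
Net moment of the loads = 946.7 N·m clockwise.
The upward force F acts at the right end, arm 1.59 m, giving F × 1.59 counterclockwise.
Στ = 0 ⇒ F × 1.59 = 946.7 ⇒ F = 946.7 / 1.59 = 595 N.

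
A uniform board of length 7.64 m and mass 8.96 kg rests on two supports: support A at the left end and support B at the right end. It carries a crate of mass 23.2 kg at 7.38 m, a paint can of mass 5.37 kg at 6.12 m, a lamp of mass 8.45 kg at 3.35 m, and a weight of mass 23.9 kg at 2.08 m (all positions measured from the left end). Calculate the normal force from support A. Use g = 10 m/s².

R_A ≈ 285 N

Choose support B as the axis so its reaction then has zero moment arm.
Beam weight: 8.96 × 10 = 89.6 N down at 3.82 m → arm 3.82 m, τ = 89.6 × 3.82 = 342.3 N·m counterclockwise.
Crate: 23.2 × 10 = 232 N down at 7.38 m → arm 0.26 m, τ = 232 × 0.26 = 60.32 N·m counterclockwise.
Paint can: 5.37 × 10 = 53.7 N down at 6.12 m → arm 1.52 m, τ = 53.7 × 1.52 = 81.62 N·m counterclockwise.
Lamp: 8.45 × 10 = 84.5 N down at 3.35 m → arm 4.29 m, τ = 84.5 × 4.29 = 362.5 N·m counterclockwise.
Weight: 23.9 × 10 = 239 N down at 2.08 m → arm 5.56 m, τ = 239 × 5.56 = 1329 N·m counterclockwise.
Net load moment about support B = 2176 N·m counterclockwise.
Reaction R at support A is upward at 0 m, arm 7.64 m → moment R × 7.64 clockwise.
Setting net torque to zero: R × 7.64 = 2176 → R = 285 N.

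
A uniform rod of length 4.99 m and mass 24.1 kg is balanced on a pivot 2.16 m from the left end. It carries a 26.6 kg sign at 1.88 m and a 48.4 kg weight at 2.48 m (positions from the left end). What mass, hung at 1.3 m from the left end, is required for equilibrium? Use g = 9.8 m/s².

m ≈ 18.7 kg

Take moments about the pivot (at 2.16 m from the left end).
Beam weight: 24.1 × 9.8 = 236.2 N down at 2.495 m → arm 0.335 m, τ = 236.2 × 0.335 = 79.13 N·m clockwise.
Sign: 26.6 × 9.8 = 260.7 N down at 1.88 m → arm 0.28 m, τ = 260.7 × 0.28 = 73 N·m counterclockwise.
Weight: 48.4 × 9.8 = 474.3 N down at 2.48 m → arm 0.32 m, τ = 474.3 × 0.32 = 151.8 N·m clockwise.
Net moment of known loads = 157.9 N·m clockwise.
An unknown mass m at 1.3 m has arm 0.86 m; its moment is m·g·0.86 counterclockwise.
Setting net torque to zero: m × 9.8 × 0.86 = 157.9 → m = 157.9 / (9.8 × 0.86) = 18.7 kg.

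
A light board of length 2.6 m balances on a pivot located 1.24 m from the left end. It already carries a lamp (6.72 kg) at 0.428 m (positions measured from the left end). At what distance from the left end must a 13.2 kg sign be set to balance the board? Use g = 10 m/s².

x ≈ 1.65 m from the left end

Choose the pivot (at 1.24 m from the left end) as the axis so the support reaction has zero arm there.
Lamp: 6.72 × 10 = 67.2 N down at 0.428 m → arm 0.812 m, τ = 67.2 × 0.812 = 54.57 N·m counterclockwise.
Net moment of existing loads = 54.57 N·m counterclockwise.
The sign weighs 13.2 × 10 = 132 N and must supply an equal clockwise moment, so its lever arm about the pivot is 54.57 / 132 = 0.413 m.
That puts it at 1.24 + 0.413 = 1.65 m from the left end.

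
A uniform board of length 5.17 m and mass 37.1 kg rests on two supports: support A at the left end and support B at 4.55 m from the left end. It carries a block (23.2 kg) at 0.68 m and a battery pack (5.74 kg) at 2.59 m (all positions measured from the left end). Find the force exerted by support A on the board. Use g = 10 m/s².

R_A ≈ 382 N

Choose support B as the axis so its reaction then has zero moment arm.
Beam weight: 37.1 × 10 = 371 N down at 2.585 m → arm 1.965 m, τ = 371 × 1.965 = 729 N·m counterclockwise.
Block: 23.2 × 10 = 232 N down at 0.68 m → arm 3.87 m, τ = 232 × 3.87 = 897.8 N·m counterclockwise.
Battery pack: 5.74 × 10 = 57.4 N down at 2.59 m → arm 1.96 m, τ = 57.4 × 1.96 = 112.5 N·m counterclockwise.
Net load moment about support B = 1739 N·m counterclockwise.
Reaction R at support A is upward at 0 m, arm 4.55 m → moment R × 4.55 clockwise.
For rotational equilibrium, R × 4.55 = 1739, so R = 382 N.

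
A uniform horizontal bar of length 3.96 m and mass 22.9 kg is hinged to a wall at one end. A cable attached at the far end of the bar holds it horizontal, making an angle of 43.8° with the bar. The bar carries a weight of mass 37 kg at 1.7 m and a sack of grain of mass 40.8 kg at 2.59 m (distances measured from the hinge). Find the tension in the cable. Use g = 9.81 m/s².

T ≈ 766 N

Choose the hinge as the axis so the unknown hinge reaction has zero arm there.
Beam weight: 22.9 × 9.81 = 224.6 N down at 1.98 m → arm 1.98 m, τ = 224.6 × 1.98 = 444.7 N·m clockwise.
Weight: 37 × 9.81 = 363 N down at 1.7 m → arm 1.7 m, τ = 363 × 1.7 = 617.1 N·m clockwise.
Sack of grain: 40.8 × 9.81 = 400.2 N down at 2.59 m → arm 2.59 m, τ = 400.2 × 2.59 = 1037 N·m clockwise.
Total clockwise load moment = 2099 N·m.
The cable tension T acts at 3.96 m; only its component perpendicular to the bar, T sinθ, produces torque. sin 43.8° = 0.6921.
Setting net torque to zero: T × 3.96 × 0.6921 = 2099 → T = 2099 / 2.741 = 766 N.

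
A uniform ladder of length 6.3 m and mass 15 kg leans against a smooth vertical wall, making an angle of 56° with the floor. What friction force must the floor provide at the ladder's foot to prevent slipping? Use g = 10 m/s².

f ≈ 50.6 N

Choose the foot of the ladder as the axis so the floor normal and friction both act there and drop out.
Ladder weight 15×10 = 150 N acts at 3.15 m along the ladder; its horizontal arm is 3.15·cos56° = 1.761 m → τ = 264.1 N·m clockwise.
Wall normal N acts horizontally at the top; its moment arm is the height L sinθ = 6.3·sin56° = 5.223 m, counterclockwise.
Balancing moments: N × 5.223 = 264.1, giving N = 50.6 N.
ΣFx = 0: friction at the foot balances the wall's push, so f = N_wall = 50.6 N.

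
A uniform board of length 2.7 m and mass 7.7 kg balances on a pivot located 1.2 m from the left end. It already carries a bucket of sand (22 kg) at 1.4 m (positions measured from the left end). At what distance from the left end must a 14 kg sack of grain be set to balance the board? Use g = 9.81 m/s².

x ≈ 0.803 m from the left end

Taking torques about the pivot (at 1.2 m from the left end):
Beam weight: 7.7 × 9.81 = 75.54 N down at 1.35 m → arm 0.15 m, τ = 75.54 × 0.15 = 11.33 N·m clockwise.
Bucket of sand: 22 × 9.81 = 215.8 N down at 1.4 m → arm 0.2 m, τ = 215.8 × 0.2 = 43.16 N·m clockwise.
Net moment of existing loads = 54.49 N·m clockwise.
The sack of grain weighs 14 × 9.81 = 137.3 N and must supply an equal counterclockwise moment, so its lever arm about the pivot is 54.49 / 137.3 = 0.397 m.
That puts it at 1.2 − 0.397 = 0.803 m from the left end.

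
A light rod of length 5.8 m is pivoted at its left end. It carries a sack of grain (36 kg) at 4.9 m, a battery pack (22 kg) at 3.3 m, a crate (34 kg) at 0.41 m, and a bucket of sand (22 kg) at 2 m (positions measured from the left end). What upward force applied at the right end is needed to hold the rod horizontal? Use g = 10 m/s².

F ≈ 529 N

Taking torques about the left end:
Sack of grain: 36 × 10 = 360 N down at 4.9 m → arm 4.9 m, τ = 360 × 4.9 = 1764 N·m clockwise.
Battery pack: 22 × 10 = 220 N down at 3.3 m → arm 3.3 m, τ = 220 × 3.3 = 726 N·m clockwise.
Crate: 34 × 10 = 340 N down at 0.41 m → arm 0.41 m, τ = 340 × 0.41 = 139.4 N·m clockwise.
Bucket of sand: 22 × 10 = 220 N down at 2 m → arm 2 m, τ = 220 × 2 = 440 N·m clockwise.
Net moment of the loads = 3069 N·m clockwise.
The upward force F acts at the right end, arm 5.8 m, giving F × 5.8 counterclockwise.
Στ = 0 ⇒ F × 5.8 = 3069 ⇒ F = 3069 / 5.8 = 529 N.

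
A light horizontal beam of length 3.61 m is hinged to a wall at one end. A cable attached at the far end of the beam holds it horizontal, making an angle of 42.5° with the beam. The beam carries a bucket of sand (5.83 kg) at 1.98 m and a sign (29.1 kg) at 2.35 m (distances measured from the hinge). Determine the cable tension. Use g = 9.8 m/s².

Take moments about the hinge.
Bucket of sand: 5.83 × 9.8 = 57.13 N down at 1.98 m → arm 1.98 m, τ = 57.13 × 1.98 = 113.1 N·m clockwise.
Sign: 29.1 × 9.8 = 285.2 N down at 2.35 m → arm 2.35 m, τ = 285.2 × 2.35 = 670.2 N·m clockwise.
Total clockwise load moment = 783.3 N·m.
The cable tension T acts at 3.61 m; only its component perpendicular to the beam, T sinθ, produces torque. sin 42.5° = 0.6756.
Στ = 0 ⇒ T × 3.61 × 0.6756 = 783.3 ⇒ T = 783.3 / 2.439 = 321 N.

T ≈ 321 N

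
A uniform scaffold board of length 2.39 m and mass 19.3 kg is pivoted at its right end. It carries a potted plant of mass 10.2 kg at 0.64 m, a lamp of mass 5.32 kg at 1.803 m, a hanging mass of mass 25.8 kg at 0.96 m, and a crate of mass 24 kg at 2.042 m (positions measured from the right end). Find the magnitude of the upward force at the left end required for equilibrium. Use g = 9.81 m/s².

Take moments about the right end.
Beam weight: 19.3 × 9.81 = 189.3 N down at 1.195 m → arm 1.195 m, τ = 189.3 × 1.195 = 226.2 N·m counterclockwise.
Potted plant: 10.2 × 9.81 = 100.1 N down at 0.64 m → arm 0.64 m, τ = 100.1 × 0.64 = 64.06 N·m counterclockwise.
Lamp: 5.32 × 9.81 = 52.19 N down at 1.803 m → arm 1.803 m, τ = 52.19 × 1.803 = 94.1 N·m counterclockwise.
Hanging mass: 25.8 × 9.81 = 253.1 N down at 0.96 m → arm 0.96 m, τ = 253.1 × 0.96 = 243 N·m counterclockwise.
Crate: 24 × 9.81 = 235.4 N down at 2.042 m → arm 2.042 m, τ = 235.4 × 2.042 = 480.7 N·m counterclockwise.
Net moment of the loads = 1108 N·m counterclockwise.
The upward force F acts at the left end, arm 2.39 m, giving F × 2.39 clockwise.
Setting net torque to zero: F × 2.39 = 1108 → F = 1108 / 2.39 = 464 N.

F ≈ 464 N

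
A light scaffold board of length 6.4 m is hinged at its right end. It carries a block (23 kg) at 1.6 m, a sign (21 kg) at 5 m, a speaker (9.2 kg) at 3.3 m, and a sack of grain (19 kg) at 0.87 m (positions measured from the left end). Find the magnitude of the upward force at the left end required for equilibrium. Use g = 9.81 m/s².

About the right end:
Block: 23 × 9.81 = 225.6 N down at 1.6 m → arm 4.8 m, τ = 225.6 × 4.8 = 1083 N·m counterclockwise.
Sign: 21 × 9.81 = 206 N down at 5 m → arm 1.4 m, τ = 206 × 1.4 = 288.4 N·m counterclockwise.
Speaker: 9.2 × 9.81 = 90.25 N down at 3.3 m → arm 3.1 m, τ = 90.25 × 3.1 = 279.8 N·m counterclockwise.
Sack of grain: 19 × 9.81 = 186.4 N down at 0.87 m → arm 5.53 m, τ = 186.4 × 5.53 = 1031 N·m counterclockwise.
Net moment of the loads = 2682 N·m counterclockwise.
The upward force F acts at the left end, arm 6.4 m, giving F × 6.4 clockwise.
Στ = 0 ⇒ F × 6.4 = 2682 ⇒ F = 2682 / 6.4 = 419 N.

F ≈ 419 N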